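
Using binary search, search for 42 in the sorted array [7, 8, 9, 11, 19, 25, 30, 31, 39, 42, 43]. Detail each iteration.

Binary search for 42 in [7, 8, 9, 11, 19, 25, 30, 31, 39, 42, 43]:

lo=0, hi=10, mid=5, arr[mid]=25 -> 25 < 42, search right half
lo=6, hi=10, mid=8, arr[mid]=39 -> 39 < 42, search right half
lo=9, hi=10, mid=9, arr[mid]=42 -> Found target at index 9!

Binary search finds 42 at index 9 after 3 comparisons. The search repeatedly halves the search space by comparing with the middle element.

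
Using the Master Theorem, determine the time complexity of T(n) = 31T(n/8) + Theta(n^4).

Master Theorem for T(n) = 31T(n/8) + O(n^4):

a = 31, b = 8, c = 4
log_b(a) = log_8(31) = 1.6514

Case 3: c = 4 > log_8(31) = 1.6514
T(n) = O(n^4) = O(n^4)

For T(n) = 31T(n/8) + O(n^4): log_8(31) = 1.6514. This is Case 3 of the Master Theorem (c > log_b(a), work dominated by root), giving O(n^4).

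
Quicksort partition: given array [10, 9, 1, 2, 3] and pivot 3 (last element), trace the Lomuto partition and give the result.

Lomuto partition with pivot = 3:

Initial array: [10, 9, 1, 2, 3]

arr[0]=10 > 3: no swap
arr[1]=9 > 3: no swap
arr[2]=1 <= 3: swap with position 0, array becomes [1, 9, 10, 2, 3]
arr[3]=2 <= 3: swap with position 1, array becomes [1, 2, 10, 9, 3]

Place pivot at position 2: [1, 2, 3, 9, 10]
Pivot position: 2

After partitioning with pivot 3, the array becomes [1, 2, 3, 9, 10]. The pivot is placed at index 2. All elements to the left of the pivot are <= 3, and all elements to the right are > 3.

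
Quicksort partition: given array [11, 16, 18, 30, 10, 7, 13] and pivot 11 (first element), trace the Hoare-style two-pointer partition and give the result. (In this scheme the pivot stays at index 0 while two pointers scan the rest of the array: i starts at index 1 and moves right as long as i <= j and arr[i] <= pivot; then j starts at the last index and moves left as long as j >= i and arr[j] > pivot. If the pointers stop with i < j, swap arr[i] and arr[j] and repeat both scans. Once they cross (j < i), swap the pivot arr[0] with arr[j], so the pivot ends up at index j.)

Hoare-style two-pointer partition with pivot = 11:

Initial array: [11, 16, 18, 30, 10, 7, 13]

Pointers start at i = 1, j = 6.
i stops at index 1 (arr[1]=16 > 11), j stops at index 5 (arr[5]=7 <= 11): swap arr[1] and arr[5], array becomes [11, 7, 18, 30, 10, 16, 13]
i stops at index 2 (arr[2]=18 > 11), j stops at index 4 (arr[4]=10 <= 11): swap arr[2] and arr[4], array becomes [11, 7, 10, 30, 18, 16, 13]
i ends at 3, j ends at 2: the pointers have crossed (j < i), so scanning stops.

Swap pivot arr[0] with arr[2] to place pivot at position 2: [10, 7, 11, 30, 18, 16, 13]
Pivot position: 2

After partitioning with pivot 11, the array becomes [10, 7, 11, 30, 18, 16, 13]. The pivot is placed at index 2. All elements to the left of the pivot are <= 11, and all elements to the right are > 11.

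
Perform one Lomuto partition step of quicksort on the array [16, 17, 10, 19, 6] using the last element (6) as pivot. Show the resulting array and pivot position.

Lomuto partition with pivot = 6:

Initial array: [16, 17, 10, 19, 6]

arr[0]=16 > 6: no swap
arr[1]=17 > 6: no swap
arr[2]=10 > 6: no swap
arr[3]=19 > 6: no swap

Place pivot at position 0: [6, 17, 10, 19, 16]
Pivot position: 0

After partitioning with pivot 6, the array becomes [6, 17, 10, 19, 16]. The pivot is placed at index 0. All elements to the left of the pivot are <= 6, and all elements to the right are > 6.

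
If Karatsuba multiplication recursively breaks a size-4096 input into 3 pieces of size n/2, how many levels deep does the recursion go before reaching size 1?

For divide and conquer with division factor 2:

Problem sizes at each level:
Level 0: 4096
Level 1: 2048
Level 2: 1024
Level 3: 512
Level 4: 256
Level 5: 128
Level 6: 64
Level 7: 32
Level 8: 16
Level 9: 8
Level 10: 4
Level 11: 2
Level 12: 1

The root is level 0 and the size-1 base case is level 12 (the tree spans levels 0 through 12, i.e. 13 levels counting the root), so the depth is the number of divisions: log_2(4096) = 12

The recursion tree depth is log_2(4096) = 12. At each level, the problem size is divided by 2, so it takes 12 divisions to reduce to a base case of size 1. The algorithm makes 3 recursive calls at each level.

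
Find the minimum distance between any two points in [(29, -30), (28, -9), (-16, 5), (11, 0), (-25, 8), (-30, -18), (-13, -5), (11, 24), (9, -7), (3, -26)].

Computing all pairwise distances among 10 points:

d((29, -30), (28, -9)) = 21.0238
d((29, -30), (-16, 5)) = 57.0088
d((29, -30), (11, 0)) = 34.9857
d((29, -30), (-25, 8)) = 66.0303
d((29, -30), (-30, -18)) = 60.208
d((29, -30), (-13, -5)) = 48.8774
d((29, -30), (11, 24)) = 56.921
d((29, -30), (9, -7)) = 30.4795
d((29, -30), (3, -26)) = 26.3059
d((28, -9), (-16, 5)) = 46.1736
d((28, -9), (11, 0)) = 19.2354
d((28, -9), (-25, 8)) = 55.6597
d((28, -9), (-30, -18)) = 58.6941
d((28, -9), (-13, -5)) = 41.1947
d((28, -9), (11, 24)) = 37.1214
d((28, -9), (9, -7)) = 19.105
d((28, -9), (3, -26)) = 30.2324
d((-16, 5), (11, 0)) = 27.4591
d((-16, 5), (-25, 8)) = 9.4868
d((-16, 5), (-30, -18)) = 26.9258
d((-16, 5), (-13, -5)) = 10.4403
d((-16, 5), (11, 24)) = 33.0151
d((-16, 5), (9, -7)) = 27.7308
d((-16, 5), (3, -26)) = 36.3593
d((11, 0), (-25, 8)) = 36.8782
d((11, 0), (-30, -18)) = 44.7772
d((11, 0), (-13, -5)) = 24.5153
d((11, 0), (11, 24)) = 24.0
d((11, 0), (9, -7)) = 7.2801 <-- minimum
d((11, 0), (3, -26)) = 27.2029
d((-25, 8), (-30, -18)) = 26.4764
d((-25, 8), (-13, -5)) = 17.6918
d((-25, 8), (11, 24)) = 39.3954
d((-25, 8), (9, -7)) = 37.1618
d((-25, 8), (3, -26)) = 44.0454
d((-30, -18), (-13, -5)) = 21.4009
d((-30, -18), (11, 24)) = 58.6941
d((-30, -18), (9, -7)) = 40.5216
d((-30, -18), (3, -26)) = 33.9559
d((-13, -5), (11, 24)) = 37.6431
d((-13, -5), (9, -7)) = 22.0907
d((-13, -5), (3, -26)) = 26.4008
d((11, 24), (9, -7)) = 31.0644
d((11, 24), (3, -26)) = 50.636
d((9, -7), (3, -26)) = 19.9249

Closest pair: (11, 0) and (9, -7) with distance 7.2801

The closest pair is (11, 0) and (9, -7) with Euclidean distance 7.2801. For 10 points, brute-force pairwise comparison is shown above. For large n, the divide-and-conquer algorithm (sort by x, recurse on halves, check the dividing strip) achieves O(n log n).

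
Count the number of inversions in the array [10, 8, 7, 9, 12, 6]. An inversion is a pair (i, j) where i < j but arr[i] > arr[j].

Finding inversions in [10, 8, 7, 9, 12, 6]:

(0, 1): arr[0]=10 > arr[1]=8
(0, 2): arr[0]=10 > arr[2]=7
(0, 3): arr[0]=10 > arr[3]=9
(0, 5): arr[0]=10 > arr[5]=6
(1, 2): arr[1]=8 > arr[2]=7
(1, 5): arr[1]=8 > arr[5]=6
(2, 5): arr[2]=7 > arr[5]=6
(3, 5): arr[3]=9 > arr[5]=6
(4, 5): arr[4]=12 > arr[5]=6

Total inversions: 9

The array has 9 inversion(s): (0,1), (0,2), (0,3), (0,5), (1,2), (1,5), (2,5), (3,5), (4,5). Each pair (i,j) satisfies i < j and arr[i] > arr[j].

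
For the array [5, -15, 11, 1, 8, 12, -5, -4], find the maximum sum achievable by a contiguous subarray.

Using Kadane's algorithm on [5, -15, 11, 1, 8, 12, -5, -4]:

Scanning through the array:
Position 1 (value -15): max_ending_here = -10, max_so_far = 5
Position 2 (value 11): max_ending_here = 11, max_so_far = 11
Position 3 (value 1): max_ending_here = 12, max_so_far = 12
Position 4 (value 8): max_ending_here = 20, max_so_far = 20
Position 5 (value 12): max_ending_here = 32, max_so_far = 32
Position 6 (value -5): max_ending_here = 27, max_so_far = 32
Position 7 (value -4): max_ending_here = 23, max_so_far = 32

Maximum subarray: [11, 1, 8, 12]
Maximum sum: 32

The maximum subarray is [11, 1, 8, 12] with sum 32. This subarray runs from index 2 to index 5.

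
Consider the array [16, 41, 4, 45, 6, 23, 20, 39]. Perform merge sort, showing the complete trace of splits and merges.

Merge sort trace:

Split: [16, 41, 4, 45, 6, 23, 20, 39] -> [16, 41, 4, 45] and [6, 23, 20, 39]
  Split: [16, 41, 4, 45] -> [16, 41] and [4, 45]
    Split: [16, 41] -> [16] and [41]
    Merge: [16] + [41] -> [16, 41]
    Split: [4, 45] -> [4] and [45]
    Merge: [4] + [45] -> [4, 45]
  Merge: [16, 41] + [4, 45] -> [4, 16, 41, 45]
  Split: [6, 23, 20, 39] -> [6, 23] and [20, 39]
    Split: [6, 23] -> [6] and [23]
    Merge: [6] + [23] -> [6, 23]
    Split: [20, 39] -> [20] and [39]
    Merge: [20] + [39] -> [20, 39]
  Merge: [6, 23] + [20, 39] -> [6, 20, 23, 39]
Merge: [4, 16, 41, 45] + [6, 20, 23, 39] -> [4, 6, 16, 20, 23, 39, 41, 45]

Final sorted array: [4, 6, 16, 20, 23, 39, 41, 45]

The merge sort proceeds by recursively splitting the array and merging sorted halves.
After all merges, the sorted array is [4, 6, 16, 20, 23, 39, 41, 45].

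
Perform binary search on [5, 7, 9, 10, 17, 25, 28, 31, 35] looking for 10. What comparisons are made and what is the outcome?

Binary search for 10 in [5, 7, 9, 10, 17, 25, 28, 31, 35]:

lo=0, hi=8, mid=4, arr[mid]=17 -> 17 > 10, search left half
lo=0, hi=3, mid=1, arr[mid]=7 -> 7 < 10, search right half
lo=2, hi=3, mid=2, arr[mid]=9 -> 9 < 10, search right half
lo=3, hi=3, mid=3, arr[mid]=10 -> Found target at index 3!

Binary search finds 10 at index 3 after 4 comparisons. The search repeatedly halves the search space by comparing with the middle element.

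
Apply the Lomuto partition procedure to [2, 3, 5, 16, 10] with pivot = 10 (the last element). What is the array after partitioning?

Lomuto partition with pivot = 10:

Initial array: [2, 3, 5, 16, 10]

arr[0]=2 <= 10: swap with position 0, array becomes [2, 3, 5, 16, 10]
arr[1]=3 <= 10: swap with position 1, array becomes [2, 3, 5, 16, 10]
arr[2]=5 <= 10: swap with position 2, array becomes [2, 3, 5, 16, 10]
arr[3]=16 > 10: no swap

Place pivot at position 3: [2, 3, 5, 10, 16]
Pivot position: 3

After partitioning with pivot 10, the array becomes [2, 3, 5, 10, 16]. The pivot is placed at index 3. All elements to the left of the pivot are <= 10, and all elements to the right are > 10.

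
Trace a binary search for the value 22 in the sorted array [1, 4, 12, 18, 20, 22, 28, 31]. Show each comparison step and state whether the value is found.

Binary search for 22 in [1, 4, 12, 18, 20, 22, 28, 31]:

lo=0, hi=7, mid=3, arr[mid]=18 -> 18 < 22, search right half
lo=4, hi=7, mid=5, arr[mid]=22 -> Found target at index 5!

Binary search finds 22 at index 5 after 2 comparisons. The search repeatedly halves the search space by comparing with the middle element.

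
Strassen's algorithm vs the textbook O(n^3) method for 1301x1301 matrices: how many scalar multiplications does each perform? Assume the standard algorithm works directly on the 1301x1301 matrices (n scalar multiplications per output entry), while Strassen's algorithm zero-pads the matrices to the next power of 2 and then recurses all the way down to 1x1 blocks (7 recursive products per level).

Matrix multiplication for 1301x1301 matrices:

Strassen's algorithm requires power-of-2 dimensions. Pad 1301x1301 to 2048x2048 (next power of 2).

Standard algorithm: 1301^3 = 2202073901 multiplications
Strassen's algorithm: 7^(log2(2048)) = 7^11 = 1977326743 multiplications
Savings: 2202073901 - 1977326743 = 224747158 multiplications

Standard: 2202073901 multiplications (1301^3). Strassen: 1977326743 multiplications (7^11, after padding to 2048x2048). Strassen reduces 8 recursive multiplications to 7 at each level.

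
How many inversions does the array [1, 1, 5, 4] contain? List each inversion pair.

Finding inversions in [1, 1, 5, 4]:

(2, 3): arr[2]=5 > arr[3]=4

Total inversions: 1

The array has 1 inversion(s): (2,3). Each pair (i,j) satisfies i < j and arr[i] > arr[j].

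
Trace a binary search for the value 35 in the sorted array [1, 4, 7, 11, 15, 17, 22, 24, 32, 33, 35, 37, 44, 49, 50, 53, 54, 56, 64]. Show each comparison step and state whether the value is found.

Binary search for 35 in [1, 4, 7, 11, 15, 17, 22, 24, 32, 33, 35, 37, 44, 49, 50, 53, 54, 56, 64]:

lo=0, hi=18, mid=9, arr[mid]=33 -> 33 < 35, search right half
lo=10, hi=18, mid=14, arr[mid]=50 -> 50 > 35, search left half
lo=10, hi=13, mid=11, arr[mid]=37 -> 37 > 35, search left half
lo=10, hi=10, mid=10, arr[mid]=35 -> Found target at index 10!

Binary search finds 35 at index 10 after 4 comparisons. The search repeatedly halves the search space by comparing with the middle element.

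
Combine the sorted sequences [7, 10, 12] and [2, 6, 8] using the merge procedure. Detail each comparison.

Merging process:

Compare 7 vs 2: take 2 from right. Merged: [2]
Compare 7 vs 6: take 6 from right. Merged: [2, 6]
Compare 7 vs 8: take 7 from left. Merged: [2, 6, 7]
Compare 10 vs 8: take 8 from right. Merged: [2, 6, 7, 8]
Append remaining from left: [10, 12]. Merged: [2, 6, 7, 8, 10, 12]

Final merged array: [2, 6, 7, 8, 10, 12]
Total comparisons: 4

The merged array is [2, 6, 7, 8, 10, 12], requiring 4 comparisons. The merge step runs in O(n) time where n is the total number of elements.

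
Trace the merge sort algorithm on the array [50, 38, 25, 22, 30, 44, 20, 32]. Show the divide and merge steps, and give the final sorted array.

Merge sort trace:

Split: [50, 38, 25, 22, 30, 44, 20, 32] -> [50, 38, 25, 22] and [30, 44, 20, 32]
  Split: [50, 38, 25, 22] -> [50, 38] and [25, 22]
    Split: [50, 38] -> [50] and [38]
    Merge: [50] + [38] -> [38, 50]
    Split: [25, 22] -> [25] and [22]
    Merge: [25] + [22] -> [22, 25]
  Merge: [38, 50] + [22, 25] -> [22, 25, 38, 50]
  Split: [30, 44, 20, 32] -> [30, 44] and [20, 32]
    Split: [30, 44] -> [30] and [44]
    Merge: [30] + [44] -> [30, 44]
    Split: [20, 32] -> [20] and [32]
    Merge: [20] + [32] -> [20, 32]
  Merge: [30, 44] + [20, 32] -> [20, 30, 32, 44]
Merge: [22, 25, 38, 50] + [20, 30, 32, 44] -> [20, 22, 25, 30, 32, 38, 44, 50]

Final sorted array: [20, 22, 25, 30, 32, 38, 44, 50]

The merge sort proceeds by recursively splitting the array and merging sorted halves.
After all merges, the sorted array is [20, 22, 25, 30, 32, 38, 44, 50].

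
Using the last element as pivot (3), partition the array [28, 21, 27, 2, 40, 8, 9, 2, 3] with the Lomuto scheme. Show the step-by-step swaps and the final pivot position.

Lomuto partition with pivot = 3:

Initial array: [28, 21, 27, 2, 40, 8, 9, 2, 3]

arr[0]=28 > 3: no swap
arr[1]=21 > 3: no swap
arr[2]=27 > 3: no swap
arr[3]=2 <= 3: swap with position 0, array becomes [2, 21, 27, 28, 40, 8, 9, 2, 3]
arr[4]=40 > 3: no swap
arr[5]=8 > 3: no swap
arr[6]=9 > 3: no swap
arr[7]=2 <= 3: swap with position 1, array becomes [2, 2, 27, 28, 40, 8, 9, 21, 3]

Place pivot at position 2: [2, 2, 3, 28, 40, 8, 9, 21, 27]
Pivot position: 2

After partitioning with pivot 3, the array becomes [2, 2, 3, 28, 40, 8, 9, 21, 27]. The pivot is placed at index 2. All elements to the left of the pivot are <= 3, and all elements to the right are > 3.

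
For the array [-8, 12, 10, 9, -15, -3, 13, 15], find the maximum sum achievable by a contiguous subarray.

Using Kadane's algorithm on [-8, 12, 10, 9, -15, -3, 13, 15]:

Scanning through the array:
Position 1 (value 12): max_ending_here = 12, max_so_far = 12
Position 2 (value 10): max_ending_here = 22, max_so_far = 22
Position 3 (value 9): max_ending_here = 31, max_so_far = 31
Position 4 (value -15): max_ending_here = 16, max_so_far = 31
Position 5 (value -3): max_ending_here = 13, max_so_far = 31
Position 6 (value 13): max_ending_here = 26, max_so_far = 31
Position 7 (value 15): max_ending_here = 41, max_so_far = 41

Maximum subarray: [12, 10, 9, -15, -3, 13, 15]
Maximum sum: 41

The maximum subarray is [12, 10, 9, -15, -3, 13, 15] with sum 41. This subarray runs from index 1 to index 7.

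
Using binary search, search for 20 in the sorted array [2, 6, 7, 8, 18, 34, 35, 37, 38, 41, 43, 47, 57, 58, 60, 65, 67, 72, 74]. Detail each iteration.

Binary search for 20 in [2, 6, 7, 8, 18, 34, 35, 37, 38, 41, 43, 47, 57, 58, 60, 65, 67, 72, 74]:

lo=0, hi=18, mid=9, arr[mid]=41 -> 41 > 20, search left half
lo=0, hi=8, mid=4, arr[mid]=18 -> 18 < 20, search right half
lo=5, hi=8, mid=6, arr[mid]=35 -> 35 > 20, search left half
lo=5, hi=5, mid=5, arr[mid]=34 -> 34 > 20, search left half
lo=5 > hi=4, target 20 not found

Binary search determines that 20 is not in the array after 4 comparisons. The search space was exhausted without finding the target.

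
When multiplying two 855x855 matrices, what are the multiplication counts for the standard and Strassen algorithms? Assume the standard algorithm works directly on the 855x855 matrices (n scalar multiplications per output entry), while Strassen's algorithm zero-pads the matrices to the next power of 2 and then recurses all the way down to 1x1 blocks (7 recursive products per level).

Matrix multiplication for 855x855 matrices:

Strassen's algorithm requires power-of-2 dimensions. Pad 855x855 to 1024x1024 (next power of 2).

Standard algorithm: 855^3 = 625026375 multiplications
Strassen's algorithm: 7^(log2(1024)) = 7^10 = 282475249 multiplications
Savings: 625026375 - 282475249 = 342551126 multiplications

Standard: 625026375 multiplications (855^3). Strassen: 282475249 multiplications (7^10, after padding to 1024x1024). Strassen reduces 8 recursive multiplications to 7 at each level.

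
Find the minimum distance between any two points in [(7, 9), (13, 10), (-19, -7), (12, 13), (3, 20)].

Computing all pairwise distances among 5 points:

d((7, 9), (13, 10)) = 6.0828
d((7, 9), (-19, -7)) = 30.5287
d((7, 9), (12, 13)) = 6.4031
d((7, 9), (3, 20)) = 11.7047
d((13, 10), (-19, -7)) = 36.2353
d((13, 10), (12, 13)) = 3.1623 <-- minimum
d((13, 10), (3, 20)) = 14.1421
d((-19, -7), (12, 13)) = 36.8917
d((-19, -7), (3, 20)) = 34.8281
d((12, 13), (3, 20)) = 11.4018

Closest pair: (13, 10) and (12, 13) with distance 3.1623

The closest pair is (13, 10) and (12, 13) with Euclidean distance 3.1623. For 5 points, brute-force pairwise comparison is shown above. For large n, the divide-and-conquer algorithm (sort by x, recurse on halves, check the dividing strip) achieves O(n log n).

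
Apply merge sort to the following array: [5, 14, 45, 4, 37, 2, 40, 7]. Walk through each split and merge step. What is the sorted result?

Merge sort trace:

Split: [5, 14, 45, 4, 37, 2, 40, 7] -> [5, 14, 45, 4] and [37, 2, 40, 7]
  Split: [5, 14, 45, 4] -> [5, 14] and [45, 4]
    Split: [5, 14] -> [5] and [14]
    Merge: [5] + [14] -> [5, 14]
    Split: [45, 4] -> [45] and [4]
    Merge: [45] + [4] -> [4, 45]
  Merge: [5, 14] + [4, 45] -> [4, 5, 14, 45]
  Split: [37, 2, 40, 7] -> [37, 2] and [40, 7]
    Split: [37, 2] -> [37] and [2]
    Merge: [37] + [2] -> [2, 37]
    Split: [40, 7] -> [40] and [7]
    Merge: [40] + [7] -> [7, 40]
  Merge: [2, 37] + [7, 40] -> [2, 7, 37, 40]
Merge: [4, 5, 14, 45] + [2, 7, 37, 40] -> [2, 4, 5, 7, 14, 37, 40, 45]

Final sorted array: [2, 4, 5, 7, 14, 37, 40, 45]

The merge sort proceeds by recursively splitting the array and merging sorted halves.
After all merges, the sorted array is [2, 4, 5, 7, 14, 37, 40, 45].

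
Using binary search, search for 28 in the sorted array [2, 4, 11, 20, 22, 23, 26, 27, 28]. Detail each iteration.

Binary search for 28 in [2, 4, 11, 20, 22, 23, 26, 27, 28]:

lo=0, hi=8, mid=4, arr[mid]=22 -> 22 < 28, search right half
lo=5, hi=8, mid=6, arr[mid]=26 -> 26 < 28, search right half
lo=7, hi=8, mid=7, arr[mid]=27 -> 27 < 28, search right half
lo=8, hi=8, mid=8, arr[mid]=28 -> Found target at index 8!

Binary search finds 28 at index 8 after 4 comparisons. The search repeatedly halves the search space by comparing with the middle element.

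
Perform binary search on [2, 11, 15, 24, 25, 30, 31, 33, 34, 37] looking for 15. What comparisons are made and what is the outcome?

Binary search for 15 in [2, 11, 15, 24, 25, 30, 31, 33, 34, 37]:

lo=0, hi=9, mid=4, arr[mid]=25 -> 25 > 15, search left half
lo=0, hi=3, mid=1, arr[mid]=11 -> 11 < 15, search right half
lo=2, hi=3, mid=2, arr[mid]=15 -> Found target at index 2!

Binary search finds 15 at index 2 after 3 comparisons. The search repeatedly halves the search space by comparing with the middle element.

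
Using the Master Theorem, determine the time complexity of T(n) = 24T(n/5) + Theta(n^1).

Master Theorem for T(n) = 24T(n/5) + O(n^1):

a = 24, b = 5, c = 1
log_b(a) = log_5(24) = 1.9746

Case 1: c = 1 < log_5(24) = 1.9746
T(n) = O(n^(log_5 24))

For T(n) = 24T(n/5) + O(n^1): log_5(24) = 1.9746. This is Case 1 of the Master Theorem (c < log_b(a), work dominated by leaves), giving O(n^(log_5 24)).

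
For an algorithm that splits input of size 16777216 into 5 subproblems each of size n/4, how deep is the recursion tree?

For divide and conquer with division factor 4:

Problem sizes at each level:
Level 0: 16777216
Level 1: 4194304
Level 2: 1048576
Level 3: 262144
Level 4: 65536
Level 5: 16384
Level 6: 4096
Level 7: 1024
Level 8: 256
Level 9: 64
Level 10: 16
Level 11: 4
Level 12: 1

The root is level 0 and the size-1 base case is level 12 (the tree spans levels 0 through 12, i.e. 13 levels counting the root), so the depth is the number of divisions: log_4(16777216) = 12

The recursion tree depth is log_4(16777216) = 12. At each level, the problem size is divided by 4, so it takes 12 divisions to reduce to a base case of size 1. The algorithm makes 5 recursive calls at each level.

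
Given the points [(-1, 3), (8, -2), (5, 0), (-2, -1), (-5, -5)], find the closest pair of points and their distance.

Computing all pairwise distances among 5 points:

d((-1, 3), (8, -2)) = 10.2956
d((-1, 3), (5, 0)) = 6.7082
d((-1, 3), (-2, -1)) = 4.1231
d((-1, 3), (-5, -5)) = 8.9443
d((8, -2), (5, 0)) = 3.6056 <-- minimum
d((8, -2), (-2, -1)) = 10.0499
d((8, -2), (-5, -5)) = 13.3417
d((5, 0), (-2, -1)) = 7.0711
d((5, 0), (-5, -5)) = 11.1803
d((-2, -1), (-5, -5)) = 5.0

Closest pair: (8, -2) and (5, 0) with distance 3.6056

The closest pair is (8, -2) and (5, 0) with Euclidean distance 3.6056. For 5 points, brute-force pairwise comparison is shown above. For large n, the divide-and-conquer algorithm (sort by x, recurse on halves, check the dividing strip) achieves O(n log n).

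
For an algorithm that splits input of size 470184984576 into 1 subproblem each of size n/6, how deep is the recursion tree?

For divide and conquer with division factor 6:

Problem sizes at each level:
Level 0: 470184984576
Level 1: 78364164096
Level 2: 13060694016
Level 3: 2176782336
Level 4: 362797056
Level 5: 60466176
Level 6: 10077696
Level 7: 1679616
Level 8: 279936
Level 9: 46656
Level 10: 7776
Level 11: 1296
Level 12: 216
Level 13: 36
Level 14: 6
Level 15: 1

The root is level 0 and the size-1 base case is level 15 (the tree spans levels 0 through 15, i.e. 16 levels counting the root), so the depth is the number of divisions: log_6(470184984576) = 15

The recursion tree depth is log_6(470184984576) = 15. At each level, the problem size is divided by 6, so it takes 15 divisions to reduce to a base case of size 1. The algorithm makes 1 recursive call at each level.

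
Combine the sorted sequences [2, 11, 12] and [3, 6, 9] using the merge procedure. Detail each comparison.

Merging process:

Compare 2 vs 3: take 2 from left. Merged: [2]
Compare 11 vs 3: take 3 from right. Merged: [2, 3]
Compare 11 vs 6: take 6 from right. Merged: [2, 3, 6]
Compare 11 vs 9: take 9 from right. Merged: [2, 3, 6, 9]
Append remaining from left: [11, 12]. Merged: [2, 3, 6, 9, 11, 12]

Final merged array: [2, 3, 6, 9, 11, 12]
Total comparisons: 4

The merged array is [2, 3, 6, 9, 11, 12], requiring 4 comparisons. The merge step runs in O(n) time where n is the total number of elements.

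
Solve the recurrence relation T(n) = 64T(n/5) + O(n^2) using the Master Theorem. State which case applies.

Master Theorem for T(n) = 64T(n/5) + O(n^2):

a = 64, b = 5, c = 2
log_b(a) = log_5(64) = 2.5841

Case 1: c = 2 < log_5(64) = 2.5841
T(n) = O(n^(log_5 64))

For T(n) = 64T(n/5) + O(n^2): log_5(64) = 2.5841. This is Case 1 of the Master Theorem (c < log_b(a), work dominated by leaves), giving O(n^(log_5 64)).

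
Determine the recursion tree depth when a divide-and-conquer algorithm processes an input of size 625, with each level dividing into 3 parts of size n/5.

For divide and conquer with division factor 5:

Problem sizes at each level:
Level 0: 625
Level 1: 125
Level 2: 25
Level 3: 5
Level 4: 1

The root is level 0 and the size-1 base case is level 4 (the tree spans levels 0 through 4, i.e. 5 levels counting the root), so the depth is the number of divisions: log_5(625) = 4

The recursion tree depth is log_5(625) = 4. At each level, the problem size is divided by 5, so it takes 4 divisions to reduce to a base case of size 1. The algorithm makes 3 recursive calls at each level.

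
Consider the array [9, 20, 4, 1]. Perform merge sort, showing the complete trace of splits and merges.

Merge sort trace:

Split: [9, 20, 4, 1] -> [9, 20] and [4, 1]
  Split: [9, 20] -> [9] and [20]
  Merge: [9] + [20] -> [9, 20]
  Split: [4, 1] -> [4] and [1]
  Merge: [4] + [1] -> [1, 4]
Merge: [9, 20] + [1, 4] -> [1, 4, 9, 20]

Final sorted array: [1, 4, 9, 20]

The merge sort proceeds by recursively splitting the array and merging sorted halves.
After all merges, the sorted array is [1, 4, 9, 20].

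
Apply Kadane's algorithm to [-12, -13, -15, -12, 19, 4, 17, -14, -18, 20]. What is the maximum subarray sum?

Using Kadane's algorithm on [-12, -13, -15, -12, 19, 4, 17, -14, -18, 20]:

Scanning through the array:
Position 1 (value -13): max_ending_here = -13, max_so_far = -12
Position 2 (value -15): max_ending_here = -15, max_so_far = -12
Position 3 (value -12): max_ending_here = -12, max_so_far = -12
Position 4 (value 19): max_ending_here = 19, max_so_far = 19
Position 5 (value 4): max_ending_here = 23, max_so_far = 23
Position 6 (value 17): max_ending_here = 40, max_so_far = 40
Position 7 (value -14): max_ending_here = 26, max_so_far = 40
Position 8 (value -18): max_ending_here = 8, max_so_far = 40
Position 9 (value 20): max_ending_here = 28, max_so_far = 40

Maximum subarray: [19, 4, 17]
Maximum sum: 40

The maximum subarray is [19, 4, 17] with sum 40. This subarray runs from index 4 to index 6.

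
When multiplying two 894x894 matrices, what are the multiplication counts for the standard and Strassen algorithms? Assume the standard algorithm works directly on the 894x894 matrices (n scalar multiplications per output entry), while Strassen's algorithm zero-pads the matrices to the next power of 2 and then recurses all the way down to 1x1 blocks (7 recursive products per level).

Matrix multiplication for 894x894 matrices:

Strassen's algorithm requires power-of-2 dimensions. Pad 894x894 to 1024x1024 (next power of 2).

Standard algorithm: 894^3 = 714516984 multiplications
Strassen's algorithm: 7^(log2(1024)) = 7^10 = 282475249 multiplications
Savings: 714516984 - 282475249 = 432041735 multiplications

Standard: 714516984 multiplications (894^3). Strassen: 282475249 multiplications (7^10, after padding to 1024x1024). Strassen reduces 8 recursive multiplications to 7 at each level.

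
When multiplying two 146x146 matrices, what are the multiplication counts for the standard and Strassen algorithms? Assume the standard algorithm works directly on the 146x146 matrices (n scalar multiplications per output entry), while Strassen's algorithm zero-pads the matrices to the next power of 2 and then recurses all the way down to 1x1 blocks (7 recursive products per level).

Matrix multiplication for 146x146 matrices:

Strassen's algorithm requires power-of-2 dimensions. Pad 146x146 to 256x256 (next power of 2).

Standard algorithm: 146^3 = 3112136 multiplications
Strassen's algorithm: 7^(log2(256)) = 7^8 = 5764801 multiplications
Difference: 3112136 - 5764801 = -2652665 (Strassen uses MORE here due to padding overhead — for small or just-over-power-of-2 n, padding can outweigh the per-level savings)

Standard: 3112136 multiplications (146^3). Strassen: 5764801 multiplications (7^8, after padding to 256x256). Strassen reduces 8 recursive multiplications to 7 at each level.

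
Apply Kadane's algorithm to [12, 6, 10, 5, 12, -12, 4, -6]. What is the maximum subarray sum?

Using Kadane's algorithm on [12, 6, 10, 5, 12, -12, 4, -6]:

Scanning through the array:
Position 1 (value 6): max_ending_here = 18, max_so_far = 18
Position 2 (value 10): max_ending_here = 28, max_so_far = 28
Position 3 (value 5): max_ending_here = 33, max_so_far = 33
Position 4 (value 12): max_ending_here = 45, max_so_far = 45
Position 5 (value -12): max_ending_here = 33, max_so_far = 45
Position 6 (value 4): max_ending_here = 37, max_so_far = 45
Position 7 (value -6): max_ending_here = 31, max_so_far = 45

Maximum subarray: [12, 6, 10, 5, 12]
Maximum sum: 45

The maximum subarray is [12, 6, 10, 5, 12] with sum 45. This subarray runs from index 0 to index 4.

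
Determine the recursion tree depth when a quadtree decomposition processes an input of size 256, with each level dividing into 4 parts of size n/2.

For divide and conquer with division factor 2:

Problem sizes at each level:
Level 0: 256
Level 1: 128
Level 2: 64
Level 3: 32
Level 4: 16
Level 5: 8
Level 6: 4
Level 7: 2
Level 8: 1

The root is level 0 and the size-1 base case is level 8 (the tree spans levels 0 through 8, i.e. 9 levels counting the root), so the depth is the number of divisions: log_2(256) = 8

The recursion tree depth is log_2(256) = 8. At each level, the problem size is divided by 2, so it takes 8 divisions to reduce to a base case of size 1. The algorithm makes 4 recursive calls at each level.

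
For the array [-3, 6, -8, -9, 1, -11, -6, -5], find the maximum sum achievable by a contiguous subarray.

Using Kadane's algorithm on [-3, 6, -8, -9, 1, -11, -6, -5]:

Scanning through the array:
Position 1 (value 6): max_ending_here = 6, max_so_far = 6
Position 2 (value -8): max_ending_here = -2, max_so_far = 6
Position 3 (value -9): max_ending_here = -9, max_so_far = 6
Position 4 (value 1): max_ending_here = 1, max_so_far = 6
Position 5 (value -11): max_ending_here = -10, max_so_far = 6
Position 6 (value -6): max_ending_here = -6, max_so_far = 6
Position 7 (value -5): max_ending_here = -5, max_so_far = 6

Maximum subarray: [6]
Maximum sum: 6

The maximum subarray is [6] with sum 6. This subarray runs from index 1 to index 1.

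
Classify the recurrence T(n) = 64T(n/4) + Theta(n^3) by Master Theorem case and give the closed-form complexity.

Master Theorem for T(n) = 64T(n/4) + O(n^3):

a = 64, b = 4, c = 3
log_b(a) = log_4(64) = 3.0000

Case 2: c = 3 = log_4(64) = 3.0000
T(n) = O(n^3 log n) = O(n^3 log n)

For T(n) = 64T(n/4) + O(n^3): log_4(64) = 3.0000. This is Case 2 of the Master Theorem (c = log_b(a), equal work at all levels), giving O(n^3 log n).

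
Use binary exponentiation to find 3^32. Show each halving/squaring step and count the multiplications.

Computing 3^32 by squaring (build up from 3^1; each line after the first costs one multiplication):

3^1 = 3
3^2 = (3^1)^2 = 3^2 = 9
3^4 = (3^2)^2 = 9^2 = 81
3^8 = (3^4)^2 = 81^2 = 6561
3^16 = (3^8)^2 = 6561^2 = 43046721
3^32 = (3^16)^2 = 43046721^2 = 1853020188851841

Result: 1853020188851841
Multiplications needed: 5 (5 lines after 3^1)

3^32 = 1853020188851841. Using exponentiation by squaring, this requires 5 multiplications. The key idea: if the exponent is even, square the half-power; if odd, multiply by the base once.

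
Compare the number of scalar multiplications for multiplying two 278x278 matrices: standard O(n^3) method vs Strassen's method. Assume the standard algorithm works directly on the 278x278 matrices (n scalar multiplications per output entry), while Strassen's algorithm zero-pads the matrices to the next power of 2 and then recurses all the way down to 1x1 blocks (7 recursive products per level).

Matrix multiplication for 278x278 matrices:

Strassen's algorithm requires power-of-2 dimensions. Pad 278x278 to 512x512 (next power of 2).

Standard algorithm: 278^3 = 21484952 multiplications
Strassen's algorithm: 7^(log2(512)) = 7^9 = 40353607 multiplications
Difference: 21484952 - 40353607 = -18868655 (Strassen uses MORE here due to padding overhead — for small or just-over-power-of-2 n, padding can outweigh the per-level savings)

Standard: 21484952 multiplications (278^3). Strassen: 40353607 multiplications (7^9, after padding to 512x512). Strassen reduces 8 recursive multiplications to 7 at each level.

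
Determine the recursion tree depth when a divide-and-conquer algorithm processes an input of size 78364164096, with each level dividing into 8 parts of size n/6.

For divide and conquer with division factor 6:

Problem sizes at each level:
Level 0: 78364164096
Level 1: 13060694016
Level 2: 2176782336
Level 3: 362797056
Level 4: 60466176
Level 5: 10077696
Level 6: 1679616
Level 7: 279936
Level 8: 46656
Level 9: 7776
Level 10: 1296
Level 11: 216
Level 12: 36
Level 13: 6
Level 14: 1

The root is level 0 and the size-1 base case is level 14 (the tree spans levels 0 through 14, i.e. 15 levels counting the root), so the depth is the number of divisions: log_6(78364164096) = 14

The recursion tree depth is log_6(78364164096) = 14. At each level, the problem size is divided by 6, so it takes 14 divisions to reduce to a base case of size 1. The algorithm makes 8 recursive calls at each level.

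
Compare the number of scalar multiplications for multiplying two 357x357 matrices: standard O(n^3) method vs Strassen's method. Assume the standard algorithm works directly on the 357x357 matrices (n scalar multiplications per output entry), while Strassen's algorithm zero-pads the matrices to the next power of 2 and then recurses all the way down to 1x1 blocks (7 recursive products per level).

Matrix multiplication for 357x357 matrices:

Strassen's algorithm requires power-of-2 dimensions. Pad 357x357 to 512x512 (next power of 2).

Standard algorithm: 357^3 = 45499293 multiplications
Strassen's algorithm: 7^(log2(512)) = 7^9 = 40353607 multiplications
Savings: 45499293 - 40353607 = 5145686 multiplications

Standard: 45499293 multiplications (357^3). Strassen: 40353607 multiplications (7^9, after padding to 512x512). Strassen reduces 8 recursive multiplications to 7 at each level.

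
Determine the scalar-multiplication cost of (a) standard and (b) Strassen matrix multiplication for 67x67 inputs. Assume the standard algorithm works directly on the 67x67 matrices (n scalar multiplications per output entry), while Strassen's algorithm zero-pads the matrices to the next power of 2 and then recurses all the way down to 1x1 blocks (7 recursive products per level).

Matrix multiplication for 67x67 matrices:

Strassen's algorithm requires power-of-2 dimensions. Pad 67x67 to 128x128 (next power of 2).

Standard algorithm: 67^3 = 300763 multiplications
Strassen's algorithm: 7^(log2(128)) = 7^7 = 823543 multiplications
Difference: 300763 - 823543 = -522780 (Strassen uses MORE here due to padding overhead — for small or just-over-power-of-2 n, padding can outweigh the per-level savings)

Standard: 300763 multiplications (67^3). Strassen: 823543 multiplications (7^7, after padding to 128x128). Strassen reduces 8 recursive multiplications to 7 at each level.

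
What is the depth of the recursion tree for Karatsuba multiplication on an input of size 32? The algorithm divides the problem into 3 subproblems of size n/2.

For divide and conquer with division factor 2:

Problem sizes at each level:
Level 0: 32
Level 1: 16
Level 2: 8
Level 3: 4
Level 4: 2
Level 5: 1

The root is level 0 and the size-1 base case is level 5 (the tree spans levels 0 through 5, i.e. 6 levels counting the root), so the depth is the number of divisions: log_2(32) = 5

The recursion tree depth is log_2(32) = 5. At each level, the problem size is divided by 2, so it takes 5 divisions to reduce to a base case of size 1. The algorithm makes 3 recursive calls at each level.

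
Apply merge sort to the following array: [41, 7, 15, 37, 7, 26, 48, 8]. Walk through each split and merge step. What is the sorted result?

Merge sort trace:

Split: [41, 7, 15, 37, 7, 26, 48, 8] -> [41, 7, 15, 37] and [7, 26, 48, 8]
  Split: [41, 7, 15, 37] -> [41, 7] and [15, 37]
    Split: [41, 7] -> [41] and [7]
    Merge: [41] + [7] -> [7, 41]
    Split: [15, 37] -> [15] and [37]
    Merge: [15] + [37] -> [15, 37]
  Merge: [7, 41] + [15, 37] -> [7, 15, 37, 41]
  Split: [7, 26, 48, 8] -> [7, 26] and [48, 8]
    Split: [7, 26] -> [7] and [26]
    Merge: [7] + [26] -> [7, 26]
    Split: [48, 8] -> [48] and [8]
    Merge: [48] + [8] -> [8, 48]
  Merge: [7, 26] + [8, 48] -> [7, 8, 26, 48]
Merge: [7, 15, 37, 41] + [7, 8, 26, 48] -> [7, 7, 8, 15, 26, 37, 41, 48]

Final sorted array: [7, 7, 8, 15, 26, 37, 41, 48]

The merge sort proceeds by recursively splitting the array and merging sorted halves.
After all merges, the sorted array is [7, 7, 8, 15, 26, 37, 41, 48].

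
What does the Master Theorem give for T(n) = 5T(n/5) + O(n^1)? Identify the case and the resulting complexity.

Master Theorem for T(n) = 5T(n/5) + O(n^1):

a = 5, b = 5, c = 1
log_b(a) = log_5(5) = 1.0000

Case 2: c = 1 = log_5(5) = 1.0000
T(n) = O(n^1 log n) = O(n log n)

For T(n) = 5T(n/5) + O(n^1): log_5(5) = 1.0000. This is Case 2 of the Master Theorem (c = log_b(a), equal work at all levels), giving O(n log n).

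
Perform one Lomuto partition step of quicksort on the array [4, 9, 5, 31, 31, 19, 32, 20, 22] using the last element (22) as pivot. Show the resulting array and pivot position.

Lomuto partition with pivot = 22:

Initial array: [4, 9, 5, 31, 31, 19, 32, 20, 22]

arr[0]=4 <= 22: swap with position 0, array becomes [4, 9, 5, 31, 31, 19, 32, 20, 22]
arr[1]=9 <= 22: swap with position 1, array becomes [4, 9, 5, 31, 31, 19, 32, 20, 22]
arr[2]=5 <= 22: swap with position 2, array becomes [4, 9, 5, 31, 31, 19, 32, 20, 22]
arr[3]=31 > 22: no swap
arr[4]=31 > 22: no swap
arr[5]=19 <= 22: swap with position 3, array becomes [4, 9, 5, 19, 31, 31, 32, 20, 22]
arr[6]=32 > 22: no swap
arr[7]=20 <= 22: swap with position 4, array becomes [4, 9, 5, 19, 20, 31, 32, 31, 22]

Place pivot at position 5: [4, 9, 5, 19, 20, 22, 32, 31, 31]
Pivot position: 5

After partitioning with pivot 22, the array becomes [4, 9, 5, 19, 20, 22, 32, 31, 31]. The pivot is placed at index 5. All elements to the left of the pivot are <= 22, and all elements to the right are > 22.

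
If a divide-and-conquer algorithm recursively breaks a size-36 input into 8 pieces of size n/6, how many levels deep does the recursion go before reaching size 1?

For divide and conquer with division factor 6:

Problem sizes at each level:
Level 0: 36
Level 1: 6
Level 2: 1

The root is level 0 and the size-1 base case is level 2 (the tree spans levels 0 through 2, i.e. 3 levels counting the root), so the depth is the number of divisions: log_6(36) = 2

The recursion tree depth is log_6(36) = 2. At each level, the problem size is divided by 6, so it takes 2 divisions to reduce to a base case of size 1. The algorithm makes 8 recursive calls at each level.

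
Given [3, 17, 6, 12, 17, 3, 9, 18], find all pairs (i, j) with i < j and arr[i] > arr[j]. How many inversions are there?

Finding inversions in [3, 17, 6, 12, 17, 3, 9, 18]:

(1, 2): arr[1]=17 > arr[2]=6
(1, 3): arr[1]=17 > arr[3]=12
(1, 5): arr[1]=17 > arr[5]=3
(1, 6): arr[1]=17 > arr[6]=9
(2, 5): arr[2]=6 > arr[5]=3
(3, 5): arr[3]=12 > arr[5]=3
(3, 6): arr[3]=12 > arr[6]=9
(4, 5): arr[4]=17 > arr[5]=3
(4, 6): arr[4]=17 > arr[6]=9

Total inversions: 9

The array has 9 inversion(s): (1,2), (1,3), (1,5), (1,6), (2,5), (3,5), (3,6), (4,5), (4,6). Each pair (i,j) satisfies i < j and arr[i] > arr[j].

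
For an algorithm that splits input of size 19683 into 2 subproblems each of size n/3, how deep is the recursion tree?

For divide and conquer with division factor 3:

Problem sizes at each level:
Level 0: 19683
Level 1: 6561
Level 2: 2187
Level 3: 729
Level 4: 243
Level 5: 81
Level 6: 27
Level 7: 9
Level 8: 3
Level 9: 1

The root is level 0 and the size-1 base case is level 9 (the tree spans levels 0 through 9, i.e. 10 levels counting the root), so the depth is the number of divisions: log_3(19683) = 9

The recursion tree depth is log_3(19683) = 9. At each level, the problem size is divided by 3, so it takes 9 divisions to reduce to a base case of size 1. The algorithm makes 2 recursive calls at each level.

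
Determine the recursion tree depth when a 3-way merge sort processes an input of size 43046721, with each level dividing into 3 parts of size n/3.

For divide and conquer with division factor 3:

Problem sizes at each level:
Level 0: 43046721
Level 1: 14348907
Level 2: 4782969
Level 3: 1594323
Level 4: 531441
Level 5: 177147
Level 6: 59049
Level 7: 19683
Level 8: 6561
Level 9: 2187
Level 10: 729
Level 11: 243
Level 12: 81
Level 13: 27
Level 14: 9
Level 15: 3
Level 16: 1

The root is level 0 and the size-1 base case is level 16 (the tree spans levels 0 through 16, i.e. 17 levels counting the root), so the depth is the number of divisions: log_3(43046721) = 16

The recursion tree depth is log_3(43046721) = 16. At each level, the problem size is divided by 3, so it takes 16 divisions to reduce to a base case of size 1. The algorithm makes 3 recursive calls at each level.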